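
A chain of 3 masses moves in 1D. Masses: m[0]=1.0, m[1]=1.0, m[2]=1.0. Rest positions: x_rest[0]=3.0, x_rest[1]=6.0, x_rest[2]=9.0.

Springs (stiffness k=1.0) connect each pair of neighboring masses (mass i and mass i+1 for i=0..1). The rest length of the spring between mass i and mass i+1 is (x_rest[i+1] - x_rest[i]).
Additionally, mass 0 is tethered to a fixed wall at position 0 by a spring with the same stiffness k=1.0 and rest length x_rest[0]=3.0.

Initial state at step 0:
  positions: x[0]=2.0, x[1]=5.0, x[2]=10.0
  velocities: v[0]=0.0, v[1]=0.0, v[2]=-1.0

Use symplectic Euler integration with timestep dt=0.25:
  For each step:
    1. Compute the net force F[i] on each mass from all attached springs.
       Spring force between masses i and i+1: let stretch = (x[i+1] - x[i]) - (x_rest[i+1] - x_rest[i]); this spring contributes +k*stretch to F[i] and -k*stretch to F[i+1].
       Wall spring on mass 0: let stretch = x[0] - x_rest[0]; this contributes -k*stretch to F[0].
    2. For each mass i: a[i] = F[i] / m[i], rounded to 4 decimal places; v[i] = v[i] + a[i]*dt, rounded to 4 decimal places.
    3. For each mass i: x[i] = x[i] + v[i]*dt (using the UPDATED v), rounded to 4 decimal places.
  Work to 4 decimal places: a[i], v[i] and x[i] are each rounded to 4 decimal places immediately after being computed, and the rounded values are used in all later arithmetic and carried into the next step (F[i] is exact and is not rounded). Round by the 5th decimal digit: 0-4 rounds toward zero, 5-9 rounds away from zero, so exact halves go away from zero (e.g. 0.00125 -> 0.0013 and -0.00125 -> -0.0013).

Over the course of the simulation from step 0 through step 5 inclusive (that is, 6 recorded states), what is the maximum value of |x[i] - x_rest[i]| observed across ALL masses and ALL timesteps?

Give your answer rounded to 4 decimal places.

Answer: 1.3627

Derivation:
Step 0: x=[2.0000 5.0000 10.0000] v=[0.0000 0.0000 -1.0000]
Step 1: x=[2.0625 5.1250 9.6250] v=[0.2500 0.5000 -1.5000]
Step 2: x=[2.1875 5.3399 9.1563] v=[0.5000 0.8594 -1.8750]
Step 3: x=[2.3728 5.5963 8.6365] v=[0.7412 1.0254 -2.0791]
Step 4: x=[2.6113 5.8412 8.1142] v=[0.9539 0.9796 -2.0892]
Step 5: x=[2.8885 6.0263 7.6373] v=[1.1086 0.7404 -1.9075]
Max displacement = 1.3627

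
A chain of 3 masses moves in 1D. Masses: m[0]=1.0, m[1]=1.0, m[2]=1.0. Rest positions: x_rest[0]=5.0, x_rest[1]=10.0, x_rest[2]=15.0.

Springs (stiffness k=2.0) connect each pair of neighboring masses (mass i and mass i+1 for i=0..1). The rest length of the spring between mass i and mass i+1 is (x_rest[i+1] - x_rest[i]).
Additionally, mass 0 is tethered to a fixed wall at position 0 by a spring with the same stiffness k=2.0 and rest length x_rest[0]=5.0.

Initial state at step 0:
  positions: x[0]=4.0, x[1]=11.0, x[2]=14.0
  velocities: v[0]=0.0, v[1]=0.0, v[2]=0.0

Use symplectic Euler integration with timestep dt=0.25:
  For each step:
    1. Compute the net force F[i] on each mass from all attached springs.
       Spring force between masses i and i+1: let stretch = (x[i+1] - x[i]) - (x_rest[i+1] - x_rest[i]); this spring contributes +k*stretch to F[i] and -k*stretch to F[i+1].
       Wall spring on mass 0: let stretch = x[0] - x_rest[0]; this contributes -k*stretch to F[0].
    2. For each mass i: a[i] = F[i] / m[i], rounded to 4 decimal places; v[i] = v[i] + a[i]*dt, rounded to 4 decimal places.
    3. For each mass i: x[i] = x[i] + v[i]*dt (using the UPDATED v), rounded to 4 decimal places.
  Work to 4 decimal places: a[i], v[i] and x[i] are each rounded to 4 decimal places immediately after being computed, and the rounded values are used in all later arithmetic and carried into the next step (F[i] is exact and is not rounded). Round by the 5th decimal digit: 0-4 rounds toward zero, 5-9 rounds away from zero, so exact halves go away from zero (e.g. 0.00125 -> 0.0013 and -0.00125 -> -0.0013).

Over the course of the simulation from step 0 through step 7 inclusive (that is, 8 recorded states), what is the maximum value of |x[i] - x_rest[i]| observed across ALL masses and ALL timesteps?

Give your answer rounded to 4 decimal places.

Step 0: x=[4.0000 11.0000 14.0000] v=[0.0000 0.0000 0.0000]
Step 1: x=[4.3750 10.5000 14.2500] v=[1.5000 -2.0000 1.0000]
Step 2: x=[4.9688 9.7031 14.6563] v=[2.3750 -3.1875 1.6250]
Step 3: x=[5.5333 8.9336 15.0684] v=[2.2578 -3.0781 1.6484]
Step 4: x=[5.8311 8.5059 15.3387] v=[1.1913 -1.7109 1.0810]
Step 5: x=[5.7344 8.5979 15.3799] v=[-0.3869 0.3681 0.1646]
Step 6: x=[5.2788 9.1798 15.1983] v=[-1.8224 2.3274 -0.7264]
Step 7: x=[4.6510 10.0264 14.8894] v=[-2.5113 3.3862 -1.2357]
Max displacement = 1.4941

Answer: 1.4941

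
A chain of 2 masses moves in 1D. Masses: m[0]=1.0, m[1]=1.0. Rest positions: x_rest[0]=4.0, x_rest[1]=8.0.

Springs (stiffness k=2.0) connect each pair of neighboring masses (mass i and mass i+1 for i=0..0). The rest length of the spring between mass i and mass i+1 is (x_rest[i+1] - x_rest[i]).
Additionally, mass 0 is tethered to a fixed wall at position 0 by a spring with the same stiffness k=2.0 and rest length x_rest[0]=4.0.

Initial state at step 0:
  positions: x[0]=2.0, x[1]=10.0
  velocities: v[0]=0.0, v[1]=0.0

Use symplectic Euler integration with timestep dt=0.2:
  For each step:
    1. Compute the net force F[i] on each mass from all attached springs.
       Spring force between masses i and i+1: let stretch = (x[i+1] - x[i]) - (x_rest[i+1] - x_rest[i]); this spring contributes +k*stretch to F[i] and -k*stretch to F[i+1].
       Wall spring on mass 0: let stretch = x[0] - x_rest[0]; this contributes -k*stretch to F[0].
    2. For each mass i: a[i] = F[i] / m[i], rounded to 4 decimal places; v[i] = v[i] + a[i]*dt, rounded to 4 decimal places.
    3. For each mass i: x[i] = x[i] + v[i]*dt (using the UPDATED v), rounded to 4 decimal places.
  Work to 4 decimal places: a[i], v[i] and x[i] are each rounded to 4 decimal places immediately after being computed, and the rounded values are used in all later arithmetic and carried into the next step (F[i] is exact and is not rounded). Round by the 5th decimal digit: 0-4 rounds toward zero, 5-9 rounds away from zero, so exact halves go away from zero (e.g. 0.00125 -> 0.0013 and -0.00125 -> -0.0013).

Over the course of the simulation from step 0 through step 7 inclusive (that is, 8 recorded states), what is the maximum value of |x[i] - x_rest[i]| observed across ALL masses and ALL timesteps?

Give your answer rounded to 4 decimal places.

Answer: 2.5258

Derivation:
Step 0: x=[2.0000 10.0000] v=[0.0000 0.0000]
Step 1: x=[2.4800 9.6800] v=[2.4000 -1.6000]
Step 2: x=[3.3376 9.1040] v=[4.2880 -2.8800]
Step 3: x=[4.3895 8.3867] v=[5.2595 -3.5866]
Step 4: x=[5.4100 7.6696] v=[5.1026 -3.5855]
Step 5: x=[6.1785 7.0917] v=[3.8424 -2.8893]
Step 6: x=[6.5258 6.7608] v=[1.7363 -1.6546]
Step 7: x=[6.3698 6.7311] v=[-0.7800 -0.1486]
Max displacement = 2.5258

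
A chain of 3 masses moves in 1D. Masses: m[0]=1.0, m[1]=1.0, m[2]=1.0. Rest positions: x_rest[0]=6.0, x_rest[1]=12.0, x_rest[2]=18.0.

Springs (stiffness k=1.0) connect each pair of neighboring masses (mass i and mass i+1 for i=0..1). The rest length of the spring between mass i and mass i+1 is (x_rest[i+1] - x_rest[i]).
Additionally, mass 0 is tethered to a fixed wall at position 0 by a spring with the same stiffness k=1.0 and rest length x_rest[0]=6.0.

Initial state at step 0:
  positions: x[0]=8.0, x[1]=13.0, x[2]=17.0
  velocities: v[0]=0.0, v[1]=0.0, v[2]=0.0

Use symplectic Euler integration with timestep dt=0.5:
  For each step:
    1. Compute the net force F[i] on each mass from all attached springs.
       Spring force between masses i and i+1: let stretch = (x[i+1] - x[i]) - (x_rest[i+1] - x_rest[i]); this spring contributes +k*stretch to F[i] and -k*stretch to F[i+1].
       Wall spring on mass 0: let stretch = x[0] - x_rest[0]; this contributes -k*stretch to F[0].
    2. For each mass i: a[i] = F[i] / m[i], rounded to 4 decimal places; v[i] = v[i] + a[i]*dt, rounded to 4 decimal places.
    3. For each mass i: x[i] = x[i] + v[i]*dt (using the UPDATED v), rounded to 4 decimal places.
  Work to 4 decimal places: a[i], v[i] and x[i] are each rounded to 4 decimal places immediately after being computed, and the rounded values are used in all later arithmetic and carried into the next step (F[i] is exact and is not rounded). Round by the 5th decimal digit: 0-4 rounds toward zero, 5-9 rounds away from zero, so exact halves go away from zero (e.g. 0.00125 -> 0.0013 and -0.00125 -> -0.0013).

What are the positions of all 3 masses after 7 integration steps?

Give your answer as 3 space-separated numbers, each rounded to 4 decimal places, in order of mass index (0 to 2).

Step 0: x=[8.0000 13.0000 17.0000] v=[0.0000 0.0000 0.0000]
Step 1: x=[7.2500 12.7500 17.5000] v=[-1.5000 -0.5000 1.0000]
Step 2: x=[6.0625 12.3125 18.3125] v=[-2.3750 -0.8750 1.6250]
Step 3: x=[4.9219 11.8125 19.1250] v=[-2.2813 -1.0000 1.6250]
Step 4: x=[4.2734 11.4180 19.6094] v=[-1.2970 -0.7891 0.9688]
Step 5: x=[4.3427 11.2852 19.5460] v=[0.1386 -0.2657 -0.1269]
Step 6: x=[5.0620 11.4820 18.9174] v=[1.4385 0.3935 -1.2573]
Step 7: x=[6.1208 11.9326 17.9299] v=[2.1175 0.9012 -1.9750]

Answer: 6.1208 11.9326 17.9299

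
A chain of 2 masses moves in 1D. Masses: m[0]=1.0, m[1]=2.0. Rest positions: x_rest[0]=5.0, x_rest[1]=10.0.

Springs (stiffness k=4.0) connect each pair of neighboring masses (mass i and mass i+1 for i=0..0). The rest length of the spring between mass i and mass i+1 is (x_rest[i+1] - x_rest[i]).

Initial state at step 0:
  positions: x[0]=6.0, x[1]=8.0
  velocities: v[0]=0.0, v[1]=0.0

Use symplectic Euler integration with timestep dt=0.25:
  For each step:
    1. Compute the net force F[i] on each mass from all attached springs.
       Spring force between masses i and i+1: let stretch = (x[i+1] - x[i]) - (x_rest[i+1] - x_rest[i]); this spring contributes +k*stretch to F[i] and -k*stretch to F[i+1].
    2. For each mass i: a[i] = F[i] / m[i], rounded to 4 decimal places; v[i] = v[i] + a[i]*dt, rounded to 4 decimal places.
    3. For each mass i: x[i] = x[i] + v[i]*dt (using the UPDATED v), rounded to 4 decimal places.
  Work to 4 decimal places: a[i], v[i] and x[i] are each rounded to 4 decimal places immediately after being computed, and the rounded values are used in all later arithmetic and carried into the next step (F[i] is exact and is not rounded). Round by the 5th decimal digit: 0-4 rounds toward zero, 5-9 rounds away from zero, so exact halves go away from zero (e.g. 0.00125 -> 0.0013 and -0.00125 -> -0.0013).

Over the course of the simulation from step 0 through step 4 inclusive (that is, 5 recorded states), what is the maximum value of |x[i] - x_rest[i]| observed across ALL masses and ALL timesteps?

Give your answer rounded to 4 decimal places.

Step 0: x=[6.0000 8.0000] v=[0.0000 0.0000]
Step 1: x=[5.2500 8.3750] v=[-3.0000 1.5000]
Step 2: x=[4.0313 8.9844] v=[-4.8750 2.4375]
Step 3: x=[2.8008 9.5997] v=[-4.9219 2.4610]
Step 4: x=[2.0201 9.9901] v=[-3.1230 1.5616]
Max displacement = 2.9799

Answer: 2.9799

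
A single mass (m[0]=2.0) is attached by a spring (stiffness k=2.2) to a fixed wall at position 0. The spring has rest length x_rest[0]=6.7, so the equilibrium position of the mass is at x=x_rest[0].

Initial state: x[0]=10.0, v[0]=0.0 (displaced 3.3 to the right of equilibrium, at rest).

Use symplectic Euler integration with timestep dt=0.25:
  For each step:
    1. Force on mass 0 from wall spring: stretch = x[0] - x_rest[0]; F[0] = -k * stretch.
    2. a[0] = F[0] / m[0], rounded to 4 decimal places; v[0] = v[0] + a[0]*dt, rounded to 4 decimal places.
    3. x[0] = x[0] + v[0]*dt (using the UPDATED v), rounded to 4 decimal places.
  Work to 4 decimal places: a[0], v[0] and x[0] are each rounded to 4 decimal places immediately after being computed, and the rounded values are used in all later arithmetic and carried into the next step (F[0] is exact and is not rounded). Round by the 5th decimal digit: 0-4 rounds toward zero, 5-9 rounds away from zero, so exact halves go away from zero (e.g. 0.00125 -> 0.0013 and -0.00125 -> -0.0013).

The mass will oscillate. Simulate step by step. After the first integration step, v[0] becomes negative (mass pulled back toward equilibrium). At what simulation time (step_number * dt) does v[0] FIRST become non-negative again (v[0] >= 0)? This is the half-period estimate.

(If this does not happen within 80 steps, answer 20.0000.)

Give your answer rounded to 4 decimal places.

Step 0: x=[10.0000] v=[0.0000]
Step 1: x=[9.7731] v=[-0.9075]
Step 2: x=[9.3350] v=[-1.7526]
Step 3: x=[8.7157] v=[-2.4772]
Step 4: x=[7.9578] v=[-3.0315]
Step 5: x=[7.1135] v=[-3.3774]
Step 6: x=[6.2407] v=[-3.4911]
Step 7: x=[5.3995] v=[-3.3648]
Step 8: x=[4.6477] v=[-3.0072]
Step 9: x=[4.0370] v=[-2.4428]
Step 10: x=[3.6094] v=[-1.7105]
Step 11: x=[3.3943] v=[-0.8606]
Step 12: x=[3.4064] v=[0.0485]
First v>=0 after going negative at step 12, time=3.0000

Answer: 3.0000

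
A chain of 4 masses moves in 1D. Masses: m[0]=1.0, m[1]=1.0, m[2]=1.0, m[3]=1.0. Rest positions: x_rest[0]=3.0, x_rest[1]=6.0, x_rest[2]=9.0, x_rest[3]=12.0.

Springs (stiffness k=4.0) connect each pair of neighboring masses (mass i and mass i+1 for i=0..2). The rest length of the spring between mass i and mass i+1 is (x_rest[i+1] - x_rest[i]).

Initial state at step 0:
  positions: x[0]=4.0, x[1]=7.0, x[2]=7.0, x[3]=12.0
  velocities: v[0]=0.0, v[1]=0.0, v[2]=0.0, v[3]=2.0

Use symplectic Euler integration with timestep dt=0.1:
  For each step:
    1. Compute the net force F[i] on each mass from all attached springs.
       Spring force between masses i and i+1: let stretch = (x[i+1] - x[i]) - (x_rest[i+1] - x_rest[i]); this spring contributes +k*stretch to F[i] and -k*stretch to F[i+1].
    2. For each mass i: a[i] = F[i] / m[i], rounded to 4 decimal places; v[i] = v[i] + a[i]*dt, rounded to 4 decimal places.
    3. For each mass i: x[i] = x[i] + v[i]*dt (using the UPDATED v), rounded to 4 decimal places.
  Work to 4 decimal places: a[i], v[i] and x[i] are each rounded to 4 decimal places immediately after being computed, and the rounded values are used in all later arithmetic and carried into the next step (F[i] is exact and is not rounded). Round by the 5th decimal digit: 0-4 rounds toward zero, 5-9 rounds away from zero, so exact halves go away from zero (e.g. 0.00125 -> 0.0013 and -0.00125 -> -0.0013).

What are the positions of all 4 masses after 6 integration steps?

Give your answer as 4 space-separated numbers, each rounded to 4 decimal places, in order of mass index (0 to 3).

Answer: 3.7337 5.5285 9.9906 11.9471

Derivation:
Step 0: x=[4.0000 7.0000 7.0000 12.0000] v=[0.0000 0.0000 0.0000 2.0000]
Step 1: x=[4.0000 6.8800 7.2000 12.1200] v=[0.0000 -1.2000 2.0000 1.2000]
Step 2: x=[3.9952 6.6576 7.5840 12.1632] v=[-0.0480 -2.2240 3.8400 0.4320]
Step 3: x=[3.9769 6.3658 8.1141 12.1432] v=[-0.1830 -2.9184 5.3011 -0.1997]
Step 4: x=[3.9342 6.0483 8.7354 12.0821] v=[-0.4274 -3.1746 6.2134 -0.6113]
Step 5: x=[3.8560 5.7538 9.3831 12.0071] v=[-0.7818 -2.9454 6.4772 -0.7500]
Step 6: x=[3.7337 5.5285 9.9906 11.9471] v=[-1.2227 -2.2528 6.0751 -0.5996]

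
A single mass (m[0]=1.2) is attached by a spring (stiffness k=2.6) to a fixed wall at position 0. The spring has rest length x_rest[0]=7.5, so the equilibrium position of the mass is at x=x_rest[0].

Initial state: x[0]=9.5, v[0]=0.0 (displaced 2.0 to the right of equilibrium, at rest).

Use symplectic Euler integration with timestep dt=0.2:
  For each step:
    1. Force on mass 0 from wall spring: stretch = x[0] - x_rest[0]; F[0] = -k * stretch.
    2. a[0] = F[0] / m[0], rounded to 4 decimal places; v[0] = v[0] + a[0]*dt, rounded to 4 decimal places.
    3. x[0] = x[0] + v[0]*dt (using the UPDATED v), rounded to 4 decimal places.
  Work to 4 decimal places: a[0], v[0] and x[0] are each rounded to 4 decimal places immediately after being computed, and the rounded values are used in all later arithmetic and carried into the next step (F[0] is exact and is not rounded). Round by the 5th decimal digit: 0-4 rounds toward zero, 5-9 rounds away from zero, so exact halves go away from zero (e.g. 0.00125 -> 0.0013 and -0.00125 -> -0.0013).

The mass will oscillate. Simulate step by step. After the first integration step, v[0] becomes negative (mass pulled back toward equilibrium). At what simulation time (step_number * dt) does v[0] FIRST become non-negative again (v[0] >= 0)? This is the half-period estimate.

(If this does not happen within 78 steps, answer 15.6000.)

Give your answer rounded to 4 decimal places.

Step 0: x=[9.5000] v=[0.0000]
Step 1: x=[9.3267] v=[-0.8667]
Step 2: x=[8.9950] v=[-1.6583]
Step 3: x=[8.5338] v=[-2.3061]
Step 4: x=[7.9830] v=[-2.7541]
Step 5: x=[7.3903] v=[-2.9634]
Step 6: x=[6.8071] v=[-2.9159]
Step 7: x=[6.2840] v=[-2.6156]
Step 8: x=[5.8663] v=[-2.0887]
Step 9: x=[5.5901] v=[-1.3808]
Step 10: x=[5.4795] v=[-0.5532]
Step 11: x=[5.5440] v=[0.3224]
First v>=0 after going negative at step 11, time=2.2000

Answer: 2.2000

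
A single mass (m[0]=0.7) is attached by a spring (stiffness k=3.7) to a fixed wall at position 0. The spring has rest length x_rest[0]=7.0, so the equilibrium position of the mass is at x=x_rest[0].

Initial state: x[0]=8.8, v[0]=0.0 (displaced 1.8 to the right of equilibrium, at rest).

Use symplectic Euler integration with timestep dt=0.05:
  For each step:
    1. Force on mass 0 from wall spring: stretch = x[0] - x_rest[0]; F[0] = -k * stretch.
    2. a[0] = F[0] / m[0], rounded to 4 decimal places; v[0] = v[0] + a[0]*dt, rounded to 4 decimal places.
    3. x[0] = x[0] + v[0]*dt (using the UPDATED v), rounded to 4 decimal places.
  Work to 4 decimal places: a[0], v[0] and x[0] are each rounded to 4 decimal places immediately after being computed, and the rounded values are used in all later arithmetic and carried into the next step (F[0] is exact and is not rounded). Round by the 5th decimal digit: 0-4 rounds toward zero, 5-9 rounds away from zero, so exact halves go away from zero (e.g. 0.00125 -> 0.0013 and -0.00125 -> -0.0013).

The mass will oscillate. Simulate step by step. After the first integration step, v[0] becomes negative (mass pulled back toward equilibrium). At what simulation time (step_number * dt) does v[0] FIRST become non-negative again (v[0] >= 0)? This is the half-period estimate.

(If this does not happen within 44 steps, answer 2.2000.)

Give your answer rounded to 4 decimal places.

Step 0: x=[8.8000] v=[0.0000]
Step 1: x=[8.7762] v=[-0.4757]
Step 2: x=[8.7289] v=[-0.9451]
Step 3: x=[8.6588] v=[-1.4020]
Step 4: x=[8.5668] v=[-1.8404]
Step 5: x=[8.4541] v=[-2.2545]
Step 6: x=[8.3222] v=[-2.6388]
Step 7: x=[8.1728] v=[-2.9882]
Step 8: x=[8.0079] v=[-3.2982]
Step 9: x=[7.8297] v=[-3.5646]
Step 10: x=[7.6405] v=[-3.7839]
Step 11: x=[7.4428] v=[-3.9532]
Step 12: x=[7.2393] v=[-4.0702]
Step 13: x=[7.0326] v=[-4.1334]
Step 14: x=[6.8255] v=[-4.1420]
Step 15: x=[6.6207] v=[-4.0959]
Step 16: x=[6.4209] v=[-3.9957]
Step 17: x=[6.2288] v=[-3.8427]
Step 18: x=[6.0469] v=[-3.6389]
Step 19: x=[5.8776] v=[-3.3870]
Step 20: x=[5.7231] v=[-3.0904]
Step 21: x=[5.5855] v=[-2.7529]
Step 22: x=[5.4665] v=[-2.3791]
Step 23: x=[5.3678] v=[-1.9738]
Step 24: x=[5.2907] v=[-1.5424]
Step 25: x=[5.2362] v=[-1.0907]
Step 26: x=[5.2050] v=[-0.6246]
Step 27: x=[5.1975] v=[-0.1502]
Step 28: x=[5.2138] v=[0.3262]
First v>=0 after going negative at step 28, time=1.4000

Answer: 1.4000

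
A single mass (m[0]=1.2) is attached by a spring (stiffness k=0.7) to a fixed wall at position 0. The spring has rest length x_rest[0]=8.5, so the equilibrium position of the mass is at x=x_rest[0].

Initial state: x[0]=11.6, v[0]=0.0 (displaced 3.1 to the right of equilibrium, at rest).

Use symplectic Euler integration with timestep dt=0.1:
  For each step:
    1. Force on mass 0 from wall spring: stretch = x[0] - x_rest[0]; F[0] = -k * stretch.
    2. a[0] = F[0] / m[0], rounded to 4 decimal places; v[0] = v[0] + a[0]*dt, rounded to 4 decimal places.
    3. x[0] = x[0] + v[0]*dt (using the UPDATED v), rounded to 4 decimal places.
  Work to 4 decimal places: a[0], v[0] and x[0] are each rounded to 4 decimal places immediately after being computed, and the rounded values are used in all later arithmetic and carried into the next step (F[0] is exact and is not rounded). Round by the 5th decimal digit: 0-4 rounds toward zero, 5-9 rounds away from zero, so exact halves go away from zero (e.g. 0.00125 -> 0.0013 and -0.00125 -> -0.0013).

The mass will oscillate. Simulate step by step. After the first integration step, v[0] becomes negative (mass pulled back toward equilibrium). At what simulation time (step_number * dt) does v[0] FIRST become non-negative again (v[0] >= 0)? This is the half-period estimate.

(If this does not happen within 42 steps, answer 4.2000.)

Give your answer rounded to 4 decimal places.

Answer: 4.2000

Derivation:
Step 0: x=[11.6000] v=[0.0000]
Step 1: x=[11.5819] v=[-0.1808]
Step 2: x=[11.5458] v=[-0.3606]
Step 3: x=[11.4920] v=[-0.5383]
Step 4: x=[11.4207] v=[-0.7128]
Step 5: x=[11.3324] v=[-0.8832]
Step 6: x=[11.2276] v=[-1.0484]
Step 7: x=[11.1069] v=[-1.2075]
Step 8: x=[10.9709] v=[-1.3596]
Step 9: x=[10.8205] v=[-1.5037]
Step 10: x=[10.6566] v=[-1.6391]
Step 11: x=[10.4801] v=[-1.7649]
Step 12: x=[10.2921] v=[-1.8804]
Step 13: x=[10.0936] v=[-1.9849]
Step 14: x=[9.8858] v=[-2.0779]
Step 15: x=[9.6699] v=[-2.1587]
Step 16: x=[9.4472] v=[-2.2269]
Step 17: x=[9.2190] v=[-2.2822]
Step 18: x=[8.9866] v=[-2.3241]
Step 19: x=[8.7514] v=[-2.3525]
Step 20: x=[8.5147] v=[-2.3672]
Step 21: x=[8.2779] v=[-2.3681]
Step 22: x=[8.0424] v=[-2.3551]
Step 23: x=[7.8096] v=[-2.3284]
Step 24: x=[7.5808] v=[-2.2881]
Step 25: x=[7.3574] v=[-2.2345]
Step 26: x=[7.1406] v=[-2.1679]
Step 27: x=[6.9317] v=[-2.0886]
Step 28: x=[6.7320] v=[-1.9971]
Step 29: x=[6.5426] v=[-1.8940]
Step 30: x=[6.3646] v=[-1.7798]
Step 31: x=[6.1991] v=[-1.6552]
Step 32: x=[6.0470] v=[-1.5210]
Step 33: x=[5.9092] v=[-1.3779]
Step 34: x=[5.7865] v=[-1.2268]
Step 35: x=[5.6797] v=[-1.0685]
Step 36: x=[5.5893] v=[-0.9040]
Step 37: x=[5.5159] v=[-0.7342]
Step 38: x=[5.4599] v=[-0.5601]
Step 39: x=[5.4216] v=[-0.3828]
Step 40: x=[5.4013] v=[-0.2032]
Step 41: x=[5.3991] v=[-0.0224]
Step 42: x=[5.4150] v=[0.1585]
First v>=0 after going negative at step 42, time=4.2000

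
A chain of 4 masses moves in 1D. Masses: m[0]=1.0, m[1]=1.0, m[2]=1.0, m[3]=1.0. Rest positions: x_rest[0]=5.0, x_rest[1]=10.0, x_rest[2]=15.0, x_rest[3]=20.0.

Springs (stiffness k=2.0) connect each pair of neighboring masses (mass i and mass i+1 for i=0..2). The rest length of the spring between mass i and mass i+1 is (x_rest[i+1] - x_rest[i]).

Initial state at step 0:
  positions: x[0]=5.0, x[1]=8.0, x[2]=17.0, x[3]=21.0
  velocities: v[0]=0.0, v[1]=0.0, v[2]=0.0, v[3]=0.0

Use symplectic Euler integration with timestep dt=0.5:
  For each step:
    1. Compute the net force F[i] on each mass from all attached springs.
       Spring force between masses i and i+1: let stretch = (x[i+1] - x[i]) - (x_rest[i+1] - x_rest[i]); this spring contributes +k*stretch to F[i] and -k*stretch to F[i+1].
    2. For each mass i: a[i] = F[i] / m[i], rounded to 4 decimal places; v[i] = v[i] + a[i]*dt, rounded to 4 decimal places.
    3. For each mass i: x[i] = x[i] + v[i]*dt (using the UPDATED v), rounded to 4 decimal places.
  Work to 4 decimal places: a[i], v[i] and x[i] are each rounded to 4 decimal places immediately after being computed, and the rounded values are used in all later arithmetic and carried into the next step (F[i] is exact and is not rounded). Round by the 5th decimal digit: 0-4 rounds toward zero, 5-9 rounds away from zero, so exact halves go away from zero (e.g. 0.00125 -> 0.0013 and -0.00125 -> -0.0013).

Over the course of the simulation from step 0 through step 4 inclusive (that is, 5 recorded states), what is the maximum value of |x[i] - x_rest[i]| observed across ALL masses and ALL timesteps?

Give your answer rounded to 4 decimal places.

Step 0: x=[5.0000 8.0000 17.0000 21.0000] v=[0.0000 0.0000 0.0000 0.0000]
Step 1: x=[4.0000 11.0000 14.5000 21.5000] v=[-2.0000 6.0000 -5.0000 1.0000]
Step 2: x=[4.0000 12.2500 13.7500 21.0000] v=[0.0000 2.5000 -1.5000 -1.0000]
Step 3: x=[5.6250 10.1250 15.8750 19.3750] v=[3.2500 -4.2500 4.2500 -3.2500]
Step 4: x=[7.0000 8.6250 16.8750 18.5000] v=[2.7500 -3.0000 2.0000 -1.7500]
Max displacement = 2.2500

Answer: 2.2500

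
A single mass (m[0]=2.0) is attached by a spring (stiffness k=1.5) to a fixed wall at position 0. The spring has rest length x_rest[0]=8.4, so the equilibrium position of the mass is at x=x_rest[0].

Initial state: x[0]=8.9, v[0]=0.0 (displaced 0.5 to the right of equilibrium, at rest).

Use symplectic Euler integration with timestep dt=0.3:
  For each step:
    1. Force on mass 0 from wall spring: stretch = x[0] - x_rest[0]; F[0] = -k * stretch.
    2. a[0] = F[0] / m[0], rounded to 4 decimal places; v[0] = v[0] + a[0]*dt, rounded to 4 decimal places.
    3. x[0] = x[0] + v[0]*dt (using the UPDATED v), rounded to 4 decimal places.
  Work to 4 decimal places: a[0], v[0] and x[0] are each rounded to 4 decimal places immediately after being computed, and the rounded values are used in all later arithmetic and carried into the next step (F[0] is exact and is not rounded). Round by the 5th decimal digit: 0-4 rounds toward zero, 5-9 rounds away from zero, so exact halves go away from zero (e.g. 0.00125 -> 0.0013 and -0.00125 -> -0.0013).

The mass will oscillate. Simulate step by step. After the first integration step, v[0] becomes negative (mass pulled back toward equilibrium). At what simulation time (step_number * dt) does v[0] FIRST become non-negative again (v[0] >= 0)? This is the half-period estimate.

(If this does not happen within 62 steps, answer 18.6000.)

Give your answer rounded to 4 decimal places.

Step 0: x=[8.9000] v=[0.0000]
Step 1: x=[8.8663] v=[-0.1125]
Step 2: x=[8.8011] v=[-0.2174]
Step 3: x=[8.7088] v=[-0.3076]
Step 4: x=[8.5957] v=[-0.3771]
Step 5: x=[8.4694] v=[-0.4211]
Step 6: x=[8.3384] v=[-0.4367]
Step 7: x=[8.2116] v=[-0.4228]
Step 8: x=[8.0975] v=[-0.3804]
Step 9: x=[8.0038] v=[-0.3123]
Step 10: x=[7.9369] v=[-0.2231]
Step 11: x=[7.9012] v=[-0.1189]
Step 12: x=[7.8992] v=[-0.0067]
Step 13: x=[7.9310] v=[0.1060]
First v>=0 after going negative at step 13, time=3.9000

Answer: 3.9000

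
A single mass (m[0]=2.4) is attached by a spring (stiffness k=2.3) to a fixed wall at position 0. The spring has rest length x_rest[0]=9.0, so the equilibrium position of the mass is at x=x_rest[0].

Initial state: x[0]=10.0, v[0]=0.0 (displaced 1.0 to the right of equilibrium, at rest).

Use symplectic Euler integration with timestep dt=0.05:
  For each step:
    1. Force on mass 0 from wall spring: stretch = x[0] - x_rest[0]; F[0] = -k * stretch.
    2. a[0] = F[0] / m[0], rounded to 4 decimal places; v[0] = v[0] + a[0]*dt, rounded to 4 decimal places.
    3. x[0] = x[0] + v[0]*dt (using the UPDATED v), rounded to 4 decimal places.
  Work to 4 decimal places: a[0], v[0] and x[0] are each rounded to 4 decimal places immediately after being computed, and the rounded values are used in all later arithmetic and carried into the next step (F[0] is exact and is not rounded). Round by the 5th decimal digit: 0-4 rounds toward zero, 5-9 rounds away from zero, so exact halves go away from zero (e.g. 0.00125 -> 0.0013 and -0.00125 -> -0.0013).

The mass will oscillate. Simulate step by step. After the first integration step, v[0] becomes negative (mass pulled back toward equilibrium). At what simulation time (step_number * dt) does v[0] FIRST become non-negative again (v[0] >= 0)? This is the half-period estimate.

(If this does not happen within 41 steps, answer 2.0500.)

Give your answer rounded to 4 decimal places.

Answer: 2.0500

Derivation:
Step 0: x=[10.0000] v=[0.0000]
Step 1: x=[9.9976] v=[-0.0479]
Step 2: x=[9.9928] v=[-0.0957]
Step 3: x=[9.9856] v=[-0.1433]
Step 4: x=[9.9761] v=[-0.1905]
Step 5: x=[9.9642] v=[-0.2373]
Step 6: x=[9.9500] v=[-0.2835]
Step 7: x=[9.9336] v=[-0.3290]
Step 8: x=[9.9149] v=[-0.3737]
Step 9: x=[9.8940] v=[-0.4175]
Step 10: x=[9.8710] v=[-0.4603]
Step 11: x=[9.8459] v=[-0.5020]
Step 12: x=[9.8188] v=[-0.5425]
Step 13: x=[9.7897] v=[-0.5817]
Step 14: x=[9.7587] v=[-0.6195]
Step 15: x=[9.7259] v=[-0.6559]
Step 16: x=[9.6914] v=[-0.6907]
Step 17: x=[9.6552] v=[-0.7238]
Step 18: x=[9.6174] v=[-0.7552]
Step 19: x=[9.5782] v=[-0.7848]
Step 20: x=[9.5376] v=[-0.8125]
Step 21: x=[9.4957] v=[-0.8383]
Step 22: x=[9.4526] v=[-0.8621]
Step 23: x=[9.4084] v=[-0.8838]
Step 24: x=[9.3632] v=[-0.9034]
Step 25: x=[9.3172] v=[-0.9208]
Step 26: x=[9.2704] v=[-0.9360]
Step 27: x=[9.2230] v=[-0.9490]
Step 28: x=[9.1750] v=[-0.9597]
Step 29: x=[9.1266] v=[-0.9681]
Step 30: x=[9.0779] v=[-0.9742]
Step 31: x=[9.0290] v=[-0.9779]
Step 32: x=[8.9800] v=[-0.9793]
Step 33: x=[8.9311] v=[-0.9783]
Step 34: x=[8.8824] v=[-0.9750]
Step 35: x=[8.8339] v=[-0.9694]
Step 36: x=[8.7858] v=[-0.9614]
Step 37: x=[8.7382] v=[-0.9511]
Step 38: x=[8.6913] v=[-0.9386]
Step 39: x=[8.6451] v=[-0.9238]
Step 40: x=[8.5998] v=[-0.9068]
Step 41: x=[8.5554] v=[-0.8876]
v[0] did not become non-negative within 41 steps; using fallback time=2.0500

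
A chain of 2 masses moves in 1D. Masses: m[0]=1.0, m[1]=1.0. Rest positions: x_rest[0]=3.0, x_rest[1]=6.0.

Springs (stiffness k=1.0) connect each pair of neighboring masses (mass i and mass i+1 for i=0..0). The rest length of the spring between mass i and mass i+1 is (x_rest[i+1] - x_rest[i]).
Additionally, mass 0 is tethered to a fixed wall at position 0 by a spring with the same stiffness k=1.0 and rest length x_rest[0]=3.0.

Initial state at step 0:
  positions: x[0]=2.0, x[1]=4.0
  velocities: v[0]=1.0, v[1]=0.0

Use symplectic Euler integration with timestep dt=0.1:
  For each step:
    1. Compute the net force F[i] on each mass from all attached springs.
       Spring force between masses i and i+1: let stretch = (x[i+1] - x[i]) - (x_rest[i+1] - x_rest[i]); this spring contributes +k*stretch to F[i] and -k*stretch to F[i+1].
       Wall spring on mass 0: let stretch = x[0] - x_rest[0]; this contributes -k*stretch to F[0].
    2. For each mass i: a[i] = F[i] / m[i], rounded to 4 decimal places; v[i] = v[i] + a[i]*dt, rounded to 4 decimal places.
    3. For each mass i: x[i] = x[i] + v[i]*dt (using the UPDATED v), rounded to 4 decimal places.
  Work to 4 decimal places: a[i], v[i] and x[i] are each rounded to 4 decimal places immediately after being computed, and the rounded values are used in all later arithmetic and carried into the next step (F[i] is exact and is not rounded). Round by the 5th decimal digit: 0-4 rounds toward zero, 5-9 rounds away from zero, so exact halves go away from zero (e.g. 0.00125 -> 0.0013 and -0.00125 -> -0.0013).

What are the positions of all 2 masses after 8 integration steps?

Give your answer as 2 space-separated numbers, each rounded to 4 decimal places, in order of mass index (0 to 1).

Step 0: x=[2.0000 4.0000] v=[1.0000 0.0000]
Step 1: x=[2.1000 4.0100] v=[1.0000 0.1000]
Step 2: x=[2.1981 4.0309] v=[0.9810 0.2090]
Step 3: x=[2.2926 4.0635] v=[0.9445 0.3257]
Step 4: x=[2.3818 4.1084] v=[0.8923 0.4486]
Step 5: x=[2.4645 4.1660] v=[0.8268 0.5759]
Step 6: x=[2.5396 4.2366] v=[0.7505 0.7058]
Step 7: x=[2.6062 4.3202] v=[0.6662 0.8361]
Step 8: x=[2.6639 4.4167] v=[0.5770 0.9647]

Answer: 2.6639 4.4167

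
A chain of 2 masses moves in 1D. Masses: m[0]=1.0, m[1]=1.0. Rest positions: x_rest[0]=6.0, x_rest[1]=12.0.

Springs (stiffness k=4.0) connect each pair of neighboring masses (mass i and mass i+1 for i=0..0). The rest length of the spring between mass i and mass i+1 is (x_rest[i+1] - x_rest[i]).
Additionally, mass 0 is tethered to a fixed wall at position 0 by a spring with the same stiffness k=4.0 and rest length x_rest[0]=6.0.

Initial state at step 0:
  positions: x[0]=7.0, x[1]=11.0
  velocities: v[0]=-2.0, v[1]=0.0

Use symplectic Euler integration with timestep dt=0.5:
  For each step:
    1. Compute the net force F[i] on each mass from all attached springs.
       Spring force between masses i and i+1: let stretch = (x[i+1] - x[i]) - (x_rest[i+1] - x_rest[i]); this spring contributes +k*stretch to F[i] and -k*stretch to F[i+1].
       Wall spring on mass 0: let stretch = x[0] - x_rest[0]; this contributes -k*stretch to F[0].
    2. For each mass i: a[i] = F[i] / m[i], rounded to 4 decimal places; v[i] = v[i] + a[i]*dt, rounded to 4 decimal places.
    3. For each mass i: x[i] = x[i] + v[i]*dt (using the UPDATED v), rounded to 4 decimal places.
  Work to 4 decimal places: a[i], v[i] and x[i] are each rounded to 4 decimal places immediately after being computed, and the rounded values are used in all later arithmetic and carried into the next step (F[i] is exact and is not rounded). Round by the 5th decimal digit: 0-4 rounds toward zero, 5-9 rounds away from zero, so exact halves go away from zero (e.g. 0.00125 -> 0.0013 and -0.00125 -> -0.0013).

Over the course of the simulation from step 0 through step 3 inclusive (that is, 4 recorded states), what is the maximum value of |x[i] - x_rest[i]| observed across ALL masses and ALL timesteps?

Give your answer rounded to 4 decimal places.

Answer: 3.0000

Derivation:
Step 0: x=[7.0000 11.0000] v=[-2.0000 0.0000]
Step 1: x=[3.0000 13.0000] v=[-8.0000 4.0000]
Step 2: x=[6.0000 11.0000] v=[6.0000 -4.0000]
Step 3: x=[8.0000 10.0000] v=[4.0000 -2.0000]
Max displacement = 3.0000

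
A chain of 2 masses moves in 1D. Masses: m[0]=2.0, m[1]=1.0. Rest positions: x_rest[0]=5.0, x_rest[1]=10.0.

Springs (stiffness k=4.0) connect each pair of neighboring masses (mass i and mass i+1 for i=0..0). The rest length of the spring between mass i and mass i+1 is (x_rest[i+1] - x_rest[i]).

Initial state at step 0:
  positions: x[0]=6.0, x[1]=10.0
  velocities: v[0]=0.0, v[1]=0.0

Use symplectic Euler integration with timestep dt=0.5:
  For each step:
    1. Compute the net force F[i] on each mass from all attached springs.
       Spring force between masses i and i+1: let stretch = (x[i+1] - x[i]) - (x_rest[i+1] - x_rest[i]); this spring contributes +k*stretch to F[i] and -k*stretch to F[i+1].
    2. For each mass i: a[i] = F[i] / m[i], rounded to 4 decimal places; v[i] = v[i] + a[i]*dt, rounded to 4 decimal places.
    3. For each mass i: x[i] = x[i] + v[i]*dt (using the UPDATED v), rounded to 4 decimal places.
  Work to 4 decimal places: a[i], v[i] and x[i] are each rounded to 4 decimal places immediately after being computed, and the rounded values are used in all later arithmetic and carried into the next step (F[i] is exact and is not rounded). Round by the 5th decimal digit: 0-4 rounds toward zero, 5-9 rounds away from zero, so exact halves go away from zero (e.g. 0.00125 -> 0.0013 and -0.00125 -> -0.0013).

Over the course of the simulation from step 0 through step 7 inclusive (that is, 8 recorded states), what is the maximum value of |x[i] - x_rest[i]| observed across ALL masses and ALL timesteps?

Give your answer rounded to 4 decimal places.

Step 0: x=[6.0000 10.0000] v=[0.0000 0.0000]
Step 1: x=[5.5000 11.0000] v=[-1.0000 2.0000]
Step 2: x=[5.2500 11.5000] v=[-0.5000 1.0000]
Step 3: x=[5.6250 10.7500] v=[0.7500 -1.5000]
Step 4: x=[6.0625 9.8750] v=[0.8750 -1.7500]
Step 5: x=[5.9063 10.1875] v=[-0.3125 0.6250]
Step 6: x=[5.3907 11.2188] v=[-1.0313 2.0626]
Step 7: x=[5.2891 11.4220] v=[-0.2032 0.4064]
Max displacement = 1.5000

Answer: 1.5000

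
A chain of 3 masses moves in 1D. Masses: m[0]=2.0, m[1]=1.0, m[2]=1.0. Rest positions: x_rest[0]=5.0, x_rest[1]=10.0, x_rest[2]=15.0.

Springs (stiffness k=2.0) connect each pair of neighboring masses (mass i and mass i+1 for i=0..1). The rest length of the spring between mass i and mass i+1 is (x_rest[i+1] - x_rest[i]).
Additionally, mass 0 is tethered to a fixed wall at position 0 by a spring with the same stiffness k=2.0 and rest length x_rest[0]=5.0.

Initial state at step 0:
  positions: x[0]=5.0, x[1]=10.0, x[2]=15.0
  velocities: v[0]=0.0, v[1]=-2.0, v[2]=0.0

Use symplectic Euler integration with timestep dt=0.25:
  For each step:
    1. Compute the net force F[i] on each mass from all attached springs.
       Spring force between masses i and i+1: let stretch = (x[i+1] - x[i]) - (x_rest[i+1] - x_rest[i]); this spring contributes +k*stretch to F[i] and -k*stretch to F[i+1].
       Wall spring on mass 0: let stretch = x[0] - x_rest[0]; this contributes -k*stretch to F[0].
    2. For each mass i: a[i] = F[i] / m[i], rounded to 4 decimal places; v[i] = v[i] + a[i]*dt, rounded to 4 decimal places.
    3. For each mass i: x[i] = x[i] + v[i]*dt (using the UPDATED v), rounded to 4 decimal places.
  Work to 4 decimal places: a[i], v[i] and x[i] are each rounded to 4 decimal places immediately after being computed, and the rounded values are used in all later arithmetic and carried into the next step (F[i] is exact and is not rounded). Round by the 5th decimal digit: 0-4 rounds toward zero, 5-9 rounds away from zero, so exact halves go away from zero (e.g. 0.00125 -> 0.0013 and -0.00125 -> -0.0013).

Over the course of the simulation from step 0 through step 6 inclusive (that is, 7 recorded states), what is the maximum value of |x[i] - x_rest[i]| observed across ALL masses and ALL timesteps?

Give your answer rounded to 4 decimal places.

Step 0: x=[5.0000 10.0000 15.0000] v=[0.0000 -2.0000 0.0000]
Step 1: x=[5.0000 9.5000 15.0000] v=[0.0000 -2.0000 0.0000]
Step 2: x=[4.9688 9.1250 14.9375] v=[-0.1250 -1.5000 -0.2500]
Step 3: x=[4.8868 8.9570 14.7734] v=[-0.3282 -0.6719 -0.6563]
Step 4: x=[4.7537 9.0073 14.5073] v=[-0.5324 0.2012 -1.0645]
Step 5: x=[4.5894 9.2134 14.1787] v=[-0.6574 0.8244 -1.3145]
Step 6: x=[4.4272 9.4622 13.8544] v=[-0.6488 0.9951 -1.2972]
Max displacement = 1.1456

Answer: 1.1456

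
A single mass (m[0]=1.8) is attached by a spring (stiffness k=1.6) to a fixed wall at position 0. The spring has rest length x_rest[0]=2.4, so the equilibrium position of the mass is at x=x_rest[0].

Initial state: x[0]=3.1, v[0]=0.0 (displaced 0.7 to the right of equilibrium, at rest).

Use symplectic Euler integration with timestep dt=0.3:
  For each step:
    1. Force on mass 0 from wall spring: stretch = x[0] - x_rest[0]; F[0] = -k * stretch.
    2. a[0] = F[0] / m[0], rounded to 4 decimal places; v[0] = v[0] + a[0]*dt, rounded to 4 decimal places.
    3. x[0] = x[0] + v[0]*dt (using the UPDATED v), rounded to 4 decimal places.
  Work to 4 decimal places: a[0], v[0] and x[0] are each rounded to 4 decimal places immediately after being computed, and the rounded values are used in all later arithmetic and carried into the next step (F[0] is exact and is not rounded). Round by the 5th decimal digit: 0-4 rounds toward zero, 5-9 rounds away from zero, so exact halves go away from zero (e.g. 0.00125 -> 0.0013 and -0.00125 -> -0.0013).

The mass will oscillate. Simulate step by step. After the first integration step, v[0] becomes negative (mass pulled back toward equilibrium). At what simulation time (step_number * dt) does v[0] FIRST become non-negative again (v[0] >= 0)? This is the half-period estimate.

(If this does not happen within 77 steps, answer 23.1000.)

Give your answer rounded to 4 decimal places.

Step 0: x=[3.1000] v=[0.0000]
Step 1: x=[3.0440] v=[-0.1867]
Step 2: x=[2.9365] v=[-0.3584]
Step 3: x=[2.7861] v=[-0.5015]
Step 4: x=[2.6048] v=[-0.6045]
Step 5: x=[2.4071] v=[-0.6591]
Step 6: x=[2.2088] v=[-0.6610]
Step 7: x=[2.0258] v=[-0.6100]
Step 8: x=[1.8727] v=[-0.5102]
Step 9: x=[1.7618] v=[-0.3696]
Step 10: x=[1.7020] v=[-0.1994]
Step 11: x=[1.6980] v=[-0.0133]
Step 12: x=[1.7502] v=[0.1739]
First v>=0 after going negative at step 12, time=3.6000

Answer: 3.6000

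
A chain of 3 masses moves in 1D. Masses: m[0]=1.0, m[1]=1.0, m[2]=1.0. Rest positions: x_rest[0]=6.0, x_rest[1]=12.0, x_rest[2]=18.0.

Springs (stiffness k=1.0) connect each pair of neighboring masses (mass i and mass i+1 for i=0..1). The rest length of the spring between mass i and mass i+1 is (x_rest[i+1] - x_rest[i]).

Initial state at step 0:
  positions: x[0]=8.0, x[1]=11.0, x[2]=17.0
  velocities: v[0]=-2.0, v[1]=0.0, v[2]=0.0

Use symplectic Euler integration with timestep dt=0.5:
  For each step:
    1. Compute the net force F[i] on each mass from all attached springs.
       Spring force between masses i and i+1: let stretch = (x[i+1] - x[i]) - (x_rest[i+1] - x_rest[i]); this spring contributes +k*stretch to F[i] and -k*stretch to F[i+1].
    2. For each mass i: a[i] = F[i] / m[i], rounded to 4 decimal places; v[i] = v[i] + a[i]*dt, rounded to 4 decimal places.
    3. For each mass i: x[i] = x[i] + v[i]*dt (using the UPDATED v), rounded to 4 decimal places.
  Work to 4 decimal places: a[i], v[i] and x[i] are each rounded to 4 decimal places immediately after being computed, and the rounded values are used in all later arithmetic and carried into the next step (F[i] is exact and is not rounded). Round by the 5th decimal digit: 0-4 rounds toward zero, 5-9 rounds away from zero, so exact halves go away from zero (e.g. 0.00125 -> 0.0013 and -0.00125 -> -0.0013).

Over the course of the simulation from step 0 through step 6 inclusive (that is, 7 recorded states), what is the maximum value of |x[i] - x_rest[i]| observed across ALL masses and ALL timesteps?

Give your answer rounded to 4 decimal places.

Step 0: x=[8.0000 11.0000 17.0000] v=[-2.0000 0.0000 0.0000]
Step 1: x=[6.2500 11.7500 17.0000] v=[-3.5000 1.5000 0.0000]
Step 2: x=[4.3750 12.4375 17.1875] v=[-3.7500 1.3750 0.3750]
Step 3: x=[3.0156 12.2969 17.6875] v=[-2.7188 -0.2813 1.0000]
Step 4: x=[2.4765 11.1836 18.3399] v=[-1.0782 -2.2267 1.3047]
Step 5: x=[2.6142 9.6826 18.7032] v=[0.2754 -3.0021 0.7266]
Step 6: x=[3.0190 8.6696 18.3114] v=[0.8096 -2.0260 -0.7837]
Max displacement = 3.5235

Answer: 3.5235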